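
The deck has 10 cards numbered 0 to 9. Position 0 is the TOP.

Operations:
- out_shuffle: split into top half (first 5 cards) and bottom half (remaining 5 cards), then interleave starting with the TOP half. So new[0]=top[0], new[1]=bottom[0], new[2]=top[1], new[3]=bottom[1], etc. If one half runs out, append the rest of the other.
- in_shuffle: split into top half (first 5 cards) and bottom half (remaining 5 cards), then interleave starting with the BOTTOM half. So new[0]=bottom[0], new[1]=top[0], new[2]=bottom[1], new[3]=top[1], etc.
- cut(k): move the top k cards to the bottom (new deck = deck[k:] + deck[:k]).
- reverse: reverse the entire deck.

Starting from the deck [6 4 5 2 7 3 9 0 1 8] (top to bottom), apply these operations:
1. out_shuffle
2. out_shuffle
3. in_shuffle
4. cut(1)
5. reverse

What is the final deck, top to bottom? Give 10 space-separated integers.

After op 1 (out_shuffle): [6 3 4 9 5 0 2 1 7 8]
After op 2 (out_shuffle): [6 0 3 2 4 1 9 7 5 8]
After op 3 (in_shuffle): [1 6 9 0 7 3 5 2 8 4]
After op 4 (cut(1)): [6 9 0 7 3 5 2 8 4 1]
After op 5 (reverse): [1 4 8 2 5 3 7 0 9 6]

Answer: 1 4 8 2 5 3 7 0 9 6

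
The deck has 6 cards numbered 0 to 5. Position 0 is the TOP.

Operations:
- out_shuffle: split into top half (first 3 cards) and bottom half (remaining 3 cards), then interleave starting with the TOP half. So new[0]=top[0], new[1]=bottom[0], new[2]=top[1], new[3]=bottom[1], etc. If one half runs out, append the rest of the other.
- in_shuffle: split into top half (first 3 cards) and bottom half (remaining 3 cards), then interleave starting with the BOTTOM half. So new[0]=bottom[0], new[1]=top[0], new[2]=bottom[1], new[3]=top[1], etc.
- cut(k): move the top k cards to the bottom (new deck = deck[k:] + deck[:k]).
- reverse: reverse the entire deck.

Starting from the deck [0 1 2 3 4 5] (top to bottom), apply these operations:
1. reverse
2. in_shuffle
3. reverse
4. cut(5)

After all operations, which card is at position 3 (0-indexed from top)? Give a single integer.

After op 1 (reverse): [5 4 3 2 1 0]
After op 2 (in_shuffle): [2 5 1 4 0 3]
After op 3 (reverse): [3 0 4 1 5 2]
After op 4 (cut(5)): [2 3 0 4 1 5]
Position 3: card 4.

Answer: 4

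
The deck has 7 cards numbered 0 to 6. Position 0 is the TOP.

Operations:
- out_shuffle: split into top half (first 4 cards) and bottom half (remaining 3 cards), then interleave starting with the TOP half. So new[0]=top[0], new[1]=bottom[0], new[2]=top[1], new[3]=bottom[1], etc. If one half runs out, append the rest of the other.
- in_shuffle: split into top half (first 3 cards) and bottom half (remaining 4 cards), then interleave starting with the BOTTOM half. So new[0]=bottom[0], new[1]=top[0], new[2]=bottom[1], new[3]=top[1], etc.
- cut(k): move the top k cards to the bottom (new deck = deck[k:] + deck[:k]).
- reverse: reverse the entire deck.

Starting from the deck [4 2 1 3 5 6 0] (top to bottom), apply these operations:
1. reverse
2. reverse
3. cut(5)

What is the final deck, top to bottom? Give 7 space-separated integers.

After op 1 (reverse): [0 6 5 3 1 2 4]
After op 2 (reverse): [4 2 1 3 5 6 0]
After op 3 (cut(5)): [6 0 4 2 1 3 5]

Answer: 6 0 4 2 1 3 5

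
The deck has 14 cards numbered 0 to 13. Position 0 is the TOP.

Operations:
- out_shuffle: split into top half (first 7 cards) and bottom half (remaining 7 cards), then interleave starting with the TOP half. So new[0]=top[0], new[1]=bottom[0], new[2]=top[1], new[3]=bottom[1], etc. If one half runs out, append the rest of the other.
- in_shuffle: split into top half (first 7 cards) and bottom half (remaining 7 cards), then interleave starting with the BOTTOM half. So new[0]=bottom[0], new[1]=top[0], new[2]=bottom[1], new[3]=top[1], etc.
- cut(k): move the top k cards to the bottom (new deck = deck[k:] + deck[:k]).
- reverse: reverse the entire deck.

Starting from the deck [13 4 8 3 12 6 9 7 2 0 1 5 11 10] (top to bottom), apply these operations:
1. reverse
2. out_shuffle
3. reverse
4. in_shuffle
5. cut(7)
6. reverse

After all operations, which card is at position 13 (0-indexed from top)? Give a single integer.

Answer: 2

Derivation:
After op 1 (reverse): [10 11 5 1 0 2 7 9 6 12 3 8 4 13]
After op 2 (out_shuffle): [10 9 11 6 5 12 1 3 0 8 2 4 7 13]
After op 3 (reverse): [13 7 4 2 8 0 3 1 12 5 6 11 9 10]
After op 4 (in_shuffle): [1 13 12 7 5 4 6 2 11 8 9 0 10 3]
After op 5 (cut(7)): [2 11 8 9 0 10 3 1 13 12 7 5 4 6]
After op 6 (reverse): [6 4 5 7 12 13 1 3 10 0 9 8 11 2]
Position 13: card 2.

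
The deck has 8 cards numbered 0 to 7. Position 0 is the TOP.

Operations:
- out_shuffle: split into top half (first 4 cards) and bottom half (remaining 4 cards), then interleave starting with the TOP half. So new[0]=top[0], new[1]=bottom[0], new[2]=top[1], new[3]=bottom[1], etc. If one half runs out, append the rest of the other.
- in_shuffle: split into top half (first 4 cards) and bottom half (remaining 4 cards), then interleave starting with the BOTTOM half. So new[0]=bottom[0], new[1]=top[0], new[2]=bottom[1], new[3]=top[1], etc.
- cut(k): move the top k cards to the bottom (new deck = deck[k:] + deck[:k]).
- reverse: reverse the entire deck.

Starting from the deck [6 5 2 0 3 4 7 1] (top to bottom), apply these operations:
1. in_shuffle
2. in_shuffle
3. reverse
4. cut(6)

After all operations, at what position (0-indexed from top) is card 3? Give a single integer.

Answer: 0

Derivation:
After op 1 (in_shuffle): [3 6 4 5 7 2 1 0]
After op 2 (in_shuffle): [7 3 2 6 1 4 0 5]
After op 3 (reverse): [5 0 4 1 6 2 3 7]
After op 4 (cut(6)): [3 7 5 0 4 1 6 2]
Card 3 is at position 0.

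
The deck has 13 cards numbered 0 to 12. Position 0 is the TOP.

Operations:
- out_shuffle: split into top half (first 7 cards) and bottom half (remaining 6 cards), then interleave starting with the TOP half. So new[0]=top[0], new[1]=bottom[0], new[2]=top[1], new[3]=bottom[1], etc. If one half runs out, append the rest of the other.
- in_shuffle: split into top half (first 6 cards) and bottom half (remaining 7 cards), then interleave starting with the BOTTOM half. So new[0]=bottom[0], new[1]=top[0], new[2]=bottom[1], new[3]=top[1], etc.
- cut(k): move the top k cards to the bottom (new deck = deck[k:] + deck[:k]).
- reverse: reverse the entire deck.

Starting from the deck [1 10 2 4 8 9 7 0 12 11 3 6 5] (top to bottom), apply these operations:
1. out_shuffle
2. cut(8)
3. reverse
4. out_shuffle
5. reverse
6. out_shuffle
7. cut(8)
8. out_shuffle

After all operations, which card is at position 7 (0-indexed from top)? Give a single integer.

Answer: 7

Derivation:
After op 1 (out_shuffle): [1 0 10 12 2 11 4 3 8 6 9 5 7]
After op 2 (cut(8)): [8 6 9 5 7 1 0 10 12 2 11 4 3]
After op 3 (reverse): [3 4 11 2 12 10 0 1 7 5 9 6 8]
After op 4 (out_shuffle): [3 1 4 7 11 5 2 9 12 6 10 8 0]
After op 5 (reverse): [0 8 10 6 12 9 2 5 11 7 4 1 3]
After op 6 (out_shuffle): [0 5 8 11 10 7 6 4 12 1 9 3 2]
After op 7 (cut(8)): [12 1 9 3 2 0 5 8 11 10 7 6 4]
After op 8 (out_shuffle): [12 8 1 11 9 10 3 7 2 6 0 4 5]
Position 7: card 7.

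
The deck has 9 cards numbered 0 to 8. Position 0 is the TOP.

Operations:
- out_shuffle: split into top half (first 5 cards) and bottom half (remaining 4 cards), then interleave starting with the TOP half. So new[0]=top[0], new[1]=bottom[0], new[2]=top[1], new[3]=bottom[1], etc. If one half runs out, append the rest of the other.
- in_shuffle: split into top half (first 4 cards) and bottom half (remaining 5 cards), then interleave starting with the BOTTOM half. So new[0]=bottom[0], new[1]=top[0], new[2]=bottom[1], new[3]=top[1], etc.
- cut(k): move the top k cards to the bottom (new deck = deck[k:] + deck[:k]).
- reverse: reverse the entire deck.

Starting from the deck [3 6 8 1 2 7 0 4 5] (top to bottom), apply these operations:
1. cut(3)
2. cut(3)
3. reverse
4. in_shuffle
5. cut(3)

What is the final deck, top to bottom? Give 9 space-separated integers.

After op 1 (cut(3)): [1 2 7 0 4 5 3 6 8]
After op 2 (cut(3)): [0 4 5 3 6 8 1 2 7]
After op 3 (reverse): [7 2 1 8 6 3 5 4 0]
After op 4 (in_shuffle): [6 7 3 2 5 1 4 8 0]
After op 5 (cut(3)): [2 5 1 4 8 0 6 7 3]

Answer: 2 5 1 4 8 0 6 7 3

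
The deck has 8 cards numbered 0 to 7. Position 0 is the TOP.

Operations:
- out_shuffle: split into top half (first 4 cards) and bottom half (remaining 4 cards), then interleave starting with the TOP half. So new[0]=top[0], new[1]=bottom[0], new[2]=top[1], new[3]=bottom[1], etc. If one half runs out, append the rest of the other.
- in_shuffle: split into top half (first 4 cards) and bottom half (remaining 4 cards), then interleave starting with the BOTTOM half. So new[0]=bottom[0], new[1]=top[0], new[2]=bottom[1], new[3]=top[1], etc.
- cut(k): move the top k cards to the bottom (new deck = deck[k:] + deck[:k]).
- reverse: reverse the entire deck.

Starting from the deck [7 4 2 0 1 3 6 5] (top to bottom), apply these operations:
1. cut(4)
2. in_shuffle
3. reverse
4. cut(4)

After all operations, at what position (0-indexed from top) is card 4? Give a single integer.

Answer: 1

Derivation:
After op 1 (cut(4)): [1 3 6 5 7 4 2 0]
After op 2 (in_shuffle): [7 1 4 3 2 6 0 5]
After op 3 (reverse): [5 0 6 2 3 4 1 7]
After op 4 (cut(4)): [3 4 1 7 5 0 6 2]
Card 4 is at position 1.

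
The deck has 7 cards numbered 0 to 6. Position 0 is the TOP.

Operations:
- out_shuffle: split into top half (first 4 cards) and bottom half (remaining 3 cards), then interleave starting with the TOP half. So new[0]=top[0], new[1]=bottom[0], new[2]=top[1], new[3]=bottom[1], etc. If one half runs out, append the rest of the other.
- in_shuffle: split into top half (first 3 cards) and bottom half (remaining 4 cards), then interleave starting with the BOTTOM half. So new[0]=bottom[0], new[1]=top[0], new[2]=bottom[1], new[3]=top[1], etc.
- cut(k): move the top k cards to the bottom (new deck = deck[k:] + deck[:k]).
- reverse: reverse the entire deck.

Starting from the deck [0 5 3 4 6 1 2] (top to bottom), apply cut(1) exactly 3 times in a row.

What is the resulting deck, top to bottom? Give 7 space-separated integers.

Answer: 4 6 1 2 0 5 3

Derivation:
After op 1 (cut(1)): [5 3 4 6 1 2 0]
After op 2 (cut(1)): [3 4 6 1 2 0 5]
After op 3 (cut(1)): [4 6 1 2 0 5 3]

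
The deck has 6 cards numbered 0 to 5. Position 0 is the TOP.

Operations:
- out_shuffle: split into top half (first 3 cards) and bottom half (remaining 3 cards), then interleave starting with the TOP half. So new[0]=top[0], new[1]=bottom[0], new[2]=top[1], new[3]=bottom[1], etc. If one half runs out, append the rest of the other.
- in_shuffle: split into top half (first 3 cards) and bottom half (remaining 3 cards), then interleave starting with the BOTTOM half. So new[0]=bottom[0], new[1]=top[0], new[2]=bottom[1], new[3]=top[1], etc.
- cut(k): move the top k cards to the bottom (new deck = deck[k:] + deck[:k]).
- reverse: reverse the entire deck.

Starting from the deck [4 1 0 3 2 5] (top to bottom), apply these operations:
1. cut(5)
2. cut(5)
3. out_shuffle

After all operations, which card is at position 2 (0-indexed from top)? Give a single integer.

After op 1 (cut(5)): [5 4 1 0 3 2]
After op 2 (cut(5)): [2 5 4 1 0 3]
After op 3 (out_shuffle): [2 1 5 0 4 3]
Position 2: card 5.

Answer: 5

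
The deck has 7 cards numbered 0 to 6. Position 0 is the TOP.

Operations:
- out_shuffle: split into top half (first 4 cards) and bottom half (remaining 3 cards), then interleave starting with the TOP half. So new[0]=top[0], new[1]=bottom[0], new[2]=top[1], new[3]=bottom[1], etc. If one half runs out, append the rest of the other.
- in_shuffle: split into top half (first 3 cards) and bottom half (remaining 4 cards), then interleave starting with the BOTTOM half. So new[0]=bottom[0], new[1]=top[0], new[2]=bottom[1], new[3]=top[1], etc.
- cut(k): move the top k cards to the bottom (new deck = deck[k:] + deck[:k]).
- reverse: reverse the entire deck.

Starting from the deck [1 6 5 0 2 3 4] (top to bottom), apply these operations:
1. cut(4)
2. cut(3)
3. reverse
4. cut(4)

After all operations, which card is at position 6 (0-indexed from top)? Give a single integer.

Answer: 0

Derivation:
After op 1 (cut(4)): [2 3 4 1 6 5 0]
After op 2 (cut(3)): [1 6 5 0 2 3 4]
After op 3 (reverse): [4 3 2 0 5 6 1]
After op 4 (cut(4)): [5 6 1 4 3 2 0]
Position 6: card 0.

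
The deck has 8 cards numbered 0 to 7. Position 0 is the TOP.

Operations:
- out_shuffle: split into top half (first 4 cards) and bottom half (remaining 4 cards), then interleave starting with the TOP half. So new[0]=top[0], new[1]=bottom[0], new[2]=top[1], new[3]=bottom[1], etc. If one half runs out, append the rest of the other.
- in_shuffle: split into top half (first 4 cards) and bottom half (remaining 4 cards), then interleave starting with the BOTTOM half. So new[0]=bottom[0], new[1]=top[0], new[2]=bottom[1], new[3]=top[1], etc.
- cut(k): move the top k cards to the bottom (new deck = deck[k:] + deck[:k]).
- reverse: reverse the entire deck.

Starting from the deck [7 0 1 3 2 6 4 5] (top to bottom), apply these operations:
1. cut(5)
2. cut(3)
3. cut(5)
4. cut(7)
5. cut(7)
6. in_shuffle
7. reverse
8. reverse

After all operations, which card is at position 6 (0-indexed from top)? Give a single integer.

After op 1 (cut(5)): [6 4 5 7 0 1 3 2]
After op 2 (cut(3)): [7 0 1 3 2 6 4 5]
After op 3 (cut(5)): [6 4 5 7 0 1 3 2]
After op 4 (cut(7)): [2 6 4 5 7 0 1 3]
After op 5 (cut(7)): [3 2 6 4 5 7 0 1]
After op 6 (in_shuffle): [5 3 7 2 0 6 1 4]
After op 7 (reverse): [4 1 6 0 2 7 3 5]
After op 8 (reverse): [5 3 7 2 0 6 1 4]
Position 6: card 1.

Answer: 1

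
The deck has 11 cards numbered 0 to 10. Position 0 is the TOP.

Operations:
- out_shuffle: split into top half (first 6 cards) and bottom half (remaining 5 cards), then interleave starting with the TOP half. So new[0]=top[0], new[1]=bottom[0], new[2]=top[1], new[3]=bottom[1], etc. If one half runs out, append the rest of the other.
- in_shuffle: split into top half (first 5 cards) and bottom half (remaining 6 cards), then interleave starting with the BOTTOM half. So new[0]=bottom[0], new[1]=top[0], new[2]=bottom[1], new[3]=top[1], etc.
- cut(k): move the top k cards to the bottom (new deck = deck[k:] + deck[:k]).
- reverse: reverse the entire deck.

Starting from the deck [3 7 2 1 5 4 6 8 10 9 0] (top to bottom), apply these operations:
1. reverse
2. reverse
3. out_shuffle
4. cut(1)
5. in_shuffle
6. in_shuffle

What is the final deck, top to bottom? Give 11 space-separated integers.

After op 1 (reverse): [0 9 10 8 6 4 5 1 2 7 3]
After op 2 (reverse): [3 7 2 1 5 4 6 8 10 9 0]
After op 3 (out_shuffle): [3 6 7 8 2 10 1 9 5 0 4]
After op 4 (cut(1)): [6 7 8 2 10 1 9 5 0 4 3]
After op 5 (in_shuffle): [1 6 9 7 5 8 0 2 4 10 3]
After op 6 (in_shuffle): [8 1 0 6 2 9 4 7 10 5 3]

Answer: 8 1 0 6 2 9 4 7 10 5 3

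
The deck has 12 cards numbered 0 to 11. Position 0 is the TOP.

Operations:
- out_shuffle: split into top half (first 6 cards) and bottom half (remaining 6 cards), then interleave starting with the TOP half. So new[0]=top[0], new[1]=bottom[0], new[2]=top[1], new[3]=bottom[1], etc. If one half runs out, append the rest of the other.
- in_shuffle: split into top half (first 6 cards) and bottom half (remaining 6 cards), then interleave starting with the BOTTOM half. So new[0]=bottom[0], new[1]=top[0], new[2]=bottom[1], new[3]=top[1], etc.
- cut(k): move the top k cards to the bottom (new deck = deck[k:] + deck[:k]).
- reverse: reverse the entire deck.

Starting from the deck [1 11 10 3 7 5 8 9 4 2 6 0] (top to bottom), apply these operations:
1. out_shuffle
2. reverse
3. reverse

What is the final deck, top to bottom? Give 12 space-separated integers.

After op 1 (out_shuffle): [1 8 11 9 10 4 3 2 7 6 5 0]
After op 2 (reverse): [0 5 6 7 2 3 4 10 9 11 8 1]
After op 3 (reverse): [1 8 11 9 10 4 3 2 7 6 5 0]

Answer: 1 8 11 9 10 4 3 2 7 6 5 0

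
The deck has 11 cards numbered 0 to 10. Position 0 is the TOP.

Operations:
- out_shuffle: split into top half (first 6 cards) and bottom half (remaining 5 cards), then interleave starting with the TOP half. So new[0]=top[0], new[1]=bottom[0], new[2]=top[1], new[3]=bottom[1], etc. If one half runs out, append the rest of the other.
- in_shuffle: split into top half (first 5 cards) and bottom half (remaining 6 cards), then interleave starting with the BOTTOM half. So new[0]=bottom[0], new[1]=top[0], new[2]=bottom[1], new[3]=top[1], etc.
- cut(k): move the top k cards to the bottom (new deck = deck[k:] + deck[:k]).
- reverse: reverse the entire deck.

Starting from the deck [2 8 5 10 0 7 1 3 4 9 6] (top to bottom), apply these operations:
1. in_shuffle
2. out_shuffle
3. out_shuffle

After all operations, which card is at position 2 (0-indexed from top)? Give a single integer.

After op 1 (in_shuffle): [7 2 1 8 3 5 4 10 9 0 6]
After op 2 (out_shuffle): [7 4 2 10 1 9 8 0 3 6 5]
After op 3 (out_shuffle): [7 8 4 0 2 3 10 6 1 5 9]
Position 2: card 4.

Answer: 4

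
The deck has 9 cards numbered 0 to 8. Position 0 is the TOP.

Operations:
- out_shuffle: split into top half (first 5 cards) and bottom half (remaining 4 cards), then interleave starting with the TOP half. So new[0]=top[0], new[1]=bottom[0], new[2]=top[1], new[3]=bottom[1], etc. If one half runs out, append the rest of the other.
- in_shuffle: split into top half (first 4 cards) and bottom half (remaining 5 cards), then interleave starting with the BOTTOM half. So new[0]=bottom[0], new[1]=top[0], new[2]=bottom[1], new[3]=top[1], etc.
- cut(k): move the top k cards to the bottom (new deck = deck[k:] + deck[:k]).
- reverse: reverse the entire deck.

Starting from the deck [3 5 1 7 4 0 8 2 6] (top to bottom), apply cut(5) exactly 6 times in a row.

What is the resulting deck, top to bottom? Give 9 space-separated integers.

Answer: 7 4 0 8 2 6 3 5 1

Derivation:
After op 1 (cut(5)): [0 8 2 6 3 5 1 7 4]
After op 2 (cut(5)): [5 1 7 4 0 8 2 6 3]
After op 3 (cut(5)): [8 2 6 3 5 1 7 4 0]
After op 4 (cut(5)): [1 7 4 0 8 2 6 3 5]
After op 5 (cut(5)): [2 6 3 5 1 7 4 0 8]
After op 6 (cut(5)): [7 4 0 8 2 6 3 5 1]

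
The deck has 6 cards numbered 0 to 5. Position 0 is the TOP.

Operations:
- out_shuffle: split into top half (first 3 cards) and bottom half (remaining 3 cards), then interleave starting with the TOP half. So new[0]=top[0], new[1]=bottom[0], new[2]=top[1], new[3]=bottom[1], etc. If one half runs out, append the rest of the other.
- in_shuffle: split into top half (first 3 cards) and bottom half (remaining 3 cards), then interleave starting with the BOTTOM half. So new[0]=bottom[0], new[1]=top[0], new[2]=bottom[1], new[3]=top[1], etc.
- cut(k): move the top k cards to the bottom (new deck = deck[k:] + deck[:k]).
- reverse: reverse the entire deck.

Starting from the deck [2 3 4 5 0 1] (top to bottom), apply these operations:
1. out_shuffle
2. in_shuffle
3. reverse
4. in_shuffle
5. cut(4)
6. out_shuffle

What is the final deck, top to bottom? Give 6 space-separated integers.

After op 1 (out_shuffle): [2 5 3 0 4 1]
After op 2 (in_shuffle): [0 2 4 5 1 3]
After op 3 (reverse): [3 1 5 4 2 0]
After op 4 (in_shuffle): [4 3 2 1 0 5]
After op 5 (cut(4)): [0 5 4 3 2 1]
After op 6 (out_shuffle): [0 3 5 2 4 1]

Answer: 0 3 5 2 4 1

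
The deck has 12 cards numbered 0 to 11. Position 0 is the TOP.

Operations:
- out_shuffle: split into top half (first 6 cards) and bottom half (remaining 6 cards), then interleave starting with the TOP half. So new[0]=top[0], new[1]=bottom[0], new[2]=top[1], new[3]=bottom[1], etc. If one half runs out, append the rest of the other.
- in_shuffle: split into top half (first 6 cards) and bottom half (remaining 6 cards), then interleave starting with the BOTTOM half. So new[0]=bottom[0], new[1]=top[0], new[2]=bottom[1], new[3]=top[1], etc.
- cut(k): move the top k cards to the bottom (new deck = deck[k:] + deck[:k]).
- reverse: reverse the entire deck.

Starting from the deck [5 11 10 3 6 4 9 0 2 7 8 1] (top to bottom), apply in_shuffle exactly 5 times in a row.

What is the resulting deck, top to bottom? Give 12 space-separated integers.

After op 1 (in_shuffle): [9 5 0 11 2 10 7 3 8 6 1 4]
After op 2 (in_shuffle): [7 9 3 5 8 0 6 11 1 2 4 10]
After op 3 (in_shuffle): [6 7 11 9 1 3 2 5 4 8 10 0]
After op 4 (in_shuffle): [2 6 5 7 4 11 8 9 10 1 0 3]
After op 5 (in_shuffle): [8 2 9 6 10 5 1 7 0 4 3 11]

Answer: 8 2 9 6 10 5 1 7 0 4 3 11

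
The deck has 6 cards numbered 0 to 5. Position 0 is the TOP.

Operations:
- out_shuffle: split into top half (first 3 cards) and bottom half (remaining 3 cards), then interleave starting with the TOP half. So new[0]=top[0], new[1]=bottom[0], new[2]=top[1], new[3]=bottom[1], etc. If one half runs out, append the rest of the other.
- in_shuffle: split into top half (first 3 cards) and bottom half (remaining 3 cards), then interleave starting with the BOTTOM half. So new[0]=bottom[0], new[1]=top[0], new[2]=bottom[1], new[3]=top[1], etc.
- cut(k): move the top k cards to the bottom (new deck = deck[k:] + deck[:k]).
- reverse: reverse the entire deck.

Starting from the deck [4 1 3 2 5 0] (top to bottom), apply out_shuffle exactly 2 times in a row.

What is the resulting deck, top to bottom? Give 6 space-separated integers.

Answer: 4 5 2 3 1 0

Derivation:
After op 1 (out_shuffle): [4 2 1 5 3 0]
After op 2 (out_shuffle): [4 5 2 3 1 0]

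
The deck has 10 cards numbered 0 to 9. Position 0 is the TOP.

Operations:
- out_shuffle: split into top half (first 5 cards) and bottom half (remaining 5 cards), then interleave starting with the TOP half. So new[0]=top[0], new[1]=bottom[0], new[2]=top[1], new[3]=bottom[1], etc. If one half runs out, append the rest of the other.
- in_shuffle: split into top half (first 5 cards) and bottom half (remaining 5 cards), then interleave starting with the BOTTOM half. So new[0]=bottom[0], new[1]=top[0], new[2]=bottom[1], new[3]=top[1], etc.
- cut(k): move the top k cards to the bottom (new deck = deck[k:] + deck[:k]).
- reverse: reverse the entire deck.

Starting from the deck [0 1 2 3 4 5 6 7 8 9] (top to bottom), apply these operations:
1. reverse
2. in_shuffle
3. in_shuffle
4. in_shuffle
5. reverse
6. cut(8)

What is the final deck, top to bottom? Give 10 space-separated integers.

Answer: 7 3 6 2 9 5 1 8 4 0

Derivation:
After op 1 (reverse): [9 8 7 6 5 4 3 2 1 0]
After op 2 (in_shuffle): [4 9 3 8 2 7 1 6 0 5]
After op 3 (in_shuffle): [7 4 1 9 6 3 0 8 5 2]
After op 4 (in_shuffle): [3 7 0 4 8 1 5 9 2 6]
After op 5 (reverse): [6 2 9 5 1 8 4 0 7 3]
After op 6 (cut(8)): [7 3 6 2 9 5 1 8 4 0]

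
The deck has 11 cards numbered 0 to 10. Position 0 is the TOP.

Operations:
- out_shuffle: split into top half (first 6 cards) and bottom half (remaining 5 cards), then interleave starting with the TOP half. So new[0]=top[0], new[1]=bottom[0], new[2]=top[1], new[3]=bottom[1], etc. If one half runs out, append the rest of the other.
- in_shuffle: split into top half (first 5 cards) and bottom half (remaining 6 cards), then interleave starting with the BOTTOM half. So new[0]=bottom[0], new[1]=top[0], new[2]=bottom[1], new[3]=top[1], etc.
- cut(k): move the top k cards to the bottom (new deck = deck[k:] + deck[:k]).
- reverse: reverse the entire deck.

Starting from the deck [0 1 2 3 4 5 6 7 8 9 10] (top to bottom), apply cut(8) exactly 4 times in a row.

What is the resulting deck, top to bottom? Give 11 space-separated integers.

After op 1 (cut(8)): [8 9 10 0 1 2 3 4 5 6 7]
After op 2 (cut(8)): [5 6 7 8 9 10 0 1 2 3 4]
After op 3 (cut(8)): [2 3 4 5 6 7 8 9 10 0 1]
After op 4 (cut(8)): [10 0 1 2 3 4 5 6 7 8 9]

Answer: 10 0 1 2 3 4 5 6 7 8 9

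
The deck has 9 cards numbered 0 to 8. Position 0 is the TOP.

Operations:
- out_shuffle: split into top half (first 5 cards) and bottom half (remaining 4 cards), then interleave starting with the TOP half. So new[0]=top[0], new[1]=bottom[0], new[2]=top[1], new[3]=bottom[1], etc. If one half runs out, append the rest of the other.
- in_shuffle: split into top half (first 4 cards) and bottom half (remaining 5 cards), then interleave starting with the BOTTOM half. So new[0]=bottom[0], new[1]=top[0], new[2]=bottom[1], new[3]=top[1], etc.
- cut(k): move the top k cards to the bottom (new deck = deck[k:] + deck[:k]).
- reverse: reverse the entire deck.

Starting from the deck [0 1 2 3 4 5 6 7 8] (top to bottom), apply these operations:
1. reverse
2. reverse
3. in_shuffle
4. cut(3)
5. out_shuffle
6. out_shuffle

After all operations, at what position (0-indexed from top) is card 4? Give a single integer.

Answer: 6

Derivation:
After op 1 (reverse): [8 7 6 5 4 3 2 1 0]
After op 2 (reverse): [0 1 2 3 4 5 6 7 8]
After op 3 (in_shuffle): [4 0 5 1 6 2 7 3 8]
After op 4 (cut(3)): [1 6 2 7 3 8 4 0 5]
After op 5 (out_shuffle): [1 8 6 4 2 0 7 5 3]
After op 6 (out_shuffle): [1 0 8 7 6 5 4 3 2]
Card 4 is at position 6.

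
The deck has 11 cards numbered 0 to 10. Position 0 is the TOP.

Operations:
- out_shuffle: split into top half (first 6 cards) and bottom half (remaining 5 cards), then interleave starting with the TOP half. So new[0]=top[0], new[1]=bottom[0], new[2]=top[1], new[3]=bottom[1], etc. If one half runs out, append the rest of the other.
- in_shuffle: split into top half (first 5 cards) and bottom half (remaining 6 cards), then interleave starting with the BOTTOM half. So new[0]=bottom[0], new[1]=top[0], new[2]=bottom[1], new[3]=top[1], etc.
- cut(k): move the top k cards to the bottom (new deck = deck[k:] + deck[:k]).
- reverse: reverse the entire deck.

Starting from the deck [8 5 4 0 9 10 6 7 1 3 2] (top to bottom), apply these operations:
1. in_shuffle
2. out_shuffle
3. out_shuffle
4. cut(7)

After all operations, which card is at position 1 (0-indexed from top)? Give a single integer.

Answer: 6

Derivation:
After op 1 (in_shuffle): [10 8 6 5 7 4 1 0 3 9 2]
After op 2 (out_shuffle): [10 1 8 0 6 3 5 9 7 2 4]
After op 3 (out_shuffle): [10 5 1 9 8 7 0 2 6 4 3]
After op 4 (cut(7)): [2 6 4 3 10 5 1 9 8 7 0]
Position 1: card 6.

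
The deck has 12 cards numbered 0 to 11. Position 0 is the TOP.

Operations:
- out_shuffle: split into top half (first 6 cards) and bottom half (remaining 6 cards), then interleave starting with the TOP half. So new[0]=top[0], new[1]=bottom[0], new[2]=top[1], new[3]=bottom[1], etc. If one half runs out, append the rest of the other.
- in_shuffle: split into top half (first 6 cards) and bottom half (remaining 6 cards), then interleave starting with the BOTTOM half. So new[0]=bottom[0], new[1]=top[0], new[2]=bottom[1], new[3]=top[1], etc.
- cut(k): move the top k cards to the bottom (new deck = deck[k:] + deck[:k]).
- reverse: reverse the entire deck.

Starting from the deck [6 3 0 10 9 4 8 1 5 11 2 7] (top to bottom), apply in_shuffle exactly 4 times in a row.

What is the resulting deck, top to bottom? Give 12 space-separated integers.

Answer: 5 9 6 11 4 3 2 8 0 7 1 10

Derivation:
After op 1 (in_shuffle): [8 6 1 3 5 0 11 10 2 9 7 4]
After op 2 (in_shuffle): [11 8 10 6 2 1 9 3 7 5 4 0]
After op 3 (in_shuffle): [9 11 3 8 7 10 5 6 4 2 0 1]
After op 4 (in_shuffle): [5 9 6 11 4 3 2 8 0 7 1 10]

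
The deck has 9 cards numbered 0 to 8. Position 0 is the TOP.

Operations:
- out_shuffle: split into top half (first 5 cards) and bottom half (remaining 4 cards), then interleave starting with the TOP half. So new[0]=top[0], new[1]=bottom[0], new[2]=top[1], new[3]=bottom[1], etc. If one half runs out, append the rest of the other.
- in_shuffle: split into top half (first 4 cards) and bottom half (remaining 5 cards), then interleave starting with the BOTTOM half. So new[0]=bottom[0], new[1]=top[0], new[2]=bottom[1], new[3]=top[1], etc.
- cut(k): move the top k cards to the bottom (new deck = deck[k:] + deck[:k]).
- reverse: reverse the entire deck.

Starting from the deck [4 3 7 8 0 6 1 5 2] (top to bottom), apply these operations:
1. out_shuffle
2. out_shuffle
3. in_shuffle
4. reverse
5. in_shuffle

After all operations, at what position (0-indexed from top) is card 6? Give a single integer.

Answer: 7

Derivation:
After op 1 (out_shuffle): [4 6 3 1 7 5 8 2 0]
After op 2 (out_shuffle): [4 5 6 8 3 2 1 0 7]
After op 3 (in_shuffle): [3 4 2 5 1 6 0 8 7]
After op 4 (reverse): [7 8 0 6 1 5 2 4 3]
After op 5 (in_shuffle): [1 7 5 8 2 0 4 6 3]
Card 6 is at position 7.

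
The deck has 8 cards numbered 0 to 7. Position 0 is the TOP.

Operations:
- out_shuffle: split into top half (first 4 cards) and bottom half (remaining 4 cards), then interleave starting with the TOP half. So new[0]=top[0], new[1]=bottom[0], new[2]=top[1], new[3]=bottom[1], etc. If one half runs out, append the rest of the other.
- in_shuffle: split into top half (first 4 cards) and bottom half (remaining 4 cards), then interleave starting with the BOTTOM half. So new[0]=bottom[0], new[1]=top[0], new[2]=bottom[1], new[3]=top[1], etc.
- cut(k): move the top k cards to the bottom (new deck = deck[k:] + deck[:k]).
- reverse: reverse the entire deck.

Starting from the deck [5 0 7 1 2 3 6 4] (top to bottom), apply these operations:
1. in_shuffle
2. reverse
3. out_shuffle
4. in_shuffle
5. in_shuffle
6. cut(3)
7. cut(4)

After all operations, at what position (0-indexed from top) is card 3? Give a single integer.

Answer: 7

Derivation:
After op 1 (in_shuffle): [2 5 3 0 6 7 4 1]
After op 2 (reverse): [1 4 7 6 0 3 5 2]
After op 3 (out_shuffle): [1 0 4 3 7 5 6 2]
After op 4 (in_shuffle): [7 1 5 0 6 4 2 3]
After op 5 (in_shuffle): [6 7 4 1 2 5 3 0]
After op 6 (cut(3)): [1 2 5 3 0 6 7 4]
After op 7 (cut(4)): [0 6 7 4 1 2 5 3]
Card 3 is at position 7.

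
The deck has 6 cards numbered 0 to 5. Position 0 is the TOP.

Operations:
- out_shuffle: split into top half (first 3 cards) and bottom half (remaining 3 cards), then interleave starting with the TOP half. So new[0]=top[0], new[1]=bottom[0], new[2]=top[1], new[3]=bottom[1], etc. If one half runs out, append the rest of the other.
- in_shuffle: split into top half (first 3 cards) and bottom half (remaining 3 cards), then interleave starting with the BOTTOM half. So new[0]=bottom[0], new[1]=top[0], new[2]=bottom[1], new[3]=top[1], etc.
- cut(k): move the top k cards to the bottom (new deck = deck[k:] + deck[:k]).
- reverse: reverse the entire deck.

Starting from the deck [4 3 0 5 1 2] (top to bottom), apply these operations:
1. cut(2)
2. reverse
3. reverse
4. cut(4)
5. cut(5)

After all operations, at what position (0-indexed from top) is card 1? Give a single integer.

After op 1 (cut(2)): [0 5 1 2 4 3]
After op 2 (reverse): [3 4 2 1 5 0]
After op 3 (reverse): [0 5 1 2 4 3]
After op 4 (cut(4)): [4 3 0 5 1 2]
After op 5 (cut(5)): [2 4 3 0 5 1]
Card 1 is at position 5.

Answer: 5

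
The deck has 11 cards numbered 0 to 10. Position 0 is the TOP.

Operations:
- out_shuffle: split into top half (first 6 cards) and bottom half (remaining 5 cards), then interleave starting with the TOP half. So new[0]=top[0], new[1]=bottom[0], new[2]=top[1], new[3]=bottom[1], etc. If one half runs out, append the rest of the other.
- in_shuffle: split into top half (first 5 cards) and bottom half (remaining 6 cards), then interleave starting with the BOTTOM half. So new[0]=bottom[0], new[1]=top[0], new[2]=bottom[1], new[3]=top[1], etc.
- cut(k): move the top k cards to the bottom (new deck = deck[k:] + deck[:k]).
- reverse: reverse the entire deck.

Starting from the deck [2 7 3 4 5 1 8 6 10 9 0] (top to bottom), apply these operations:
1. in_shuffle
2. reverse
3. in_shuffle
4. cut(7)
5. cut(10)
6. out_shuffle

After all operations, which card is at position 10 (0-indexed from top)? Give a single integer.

After op 1 (in_shuffle): [1 2 8 7 6 3 10 4 9 5 0]
After op 2 (reverse): [0 5 9 4 10 3 6 7 8 2 1]
After op 3 (in_shuffle): [3 0 6 5 7 9 8 4 2 10 1]
After op 4 (cut(7)): [4 2 10 1 3 0 6 5 7 9 8]
After op 5 (cut(10)): [8 4 2 10 1 3 0 6 5 7 9]
After op 6 (out_shuffle): [8 0 4 6 2 5 10 7 1 9 3]
Position 10: card 3.

Answer: 3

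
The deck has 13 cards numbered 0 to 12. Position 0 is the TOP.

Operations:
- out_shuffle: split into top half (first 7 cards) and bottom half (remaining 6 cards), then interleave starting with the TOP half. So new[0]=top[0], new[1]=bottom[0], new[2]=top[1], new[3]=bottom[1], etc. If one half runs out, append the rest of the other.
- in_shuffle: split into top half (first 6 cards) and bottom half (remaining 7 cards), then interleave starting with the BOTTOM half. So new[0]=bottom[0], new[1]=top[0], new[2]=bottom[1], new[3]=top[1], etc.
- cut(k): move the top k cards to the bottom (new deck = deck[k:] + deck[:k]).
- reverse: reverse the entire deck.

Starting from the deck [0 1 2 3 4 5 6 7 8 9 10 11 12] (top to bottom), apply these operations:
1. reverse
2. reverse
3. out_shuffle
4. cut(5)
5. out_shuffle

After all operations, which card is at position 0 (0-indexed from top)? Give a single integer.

After op 1 (reverse): [12 11 10 9 8 7 6 5 4 3 2 1 0]
After op 2 (reverse): [0 1 2 3 4 5 6 7 8 9 10 11 12]
After op 3 (out_shuffle): [0 7 1 8 2 9 3 10 4 11 5 12 6]
After op 4 (cut(5)): [9 3 10 4 11 5 12 6 0 7 1 8 2]
After op 5 (out_shuffle): [9 6 3 0 10 7 4 1 11 8 5 2 12]
Position 0: card 9.

Answer: 9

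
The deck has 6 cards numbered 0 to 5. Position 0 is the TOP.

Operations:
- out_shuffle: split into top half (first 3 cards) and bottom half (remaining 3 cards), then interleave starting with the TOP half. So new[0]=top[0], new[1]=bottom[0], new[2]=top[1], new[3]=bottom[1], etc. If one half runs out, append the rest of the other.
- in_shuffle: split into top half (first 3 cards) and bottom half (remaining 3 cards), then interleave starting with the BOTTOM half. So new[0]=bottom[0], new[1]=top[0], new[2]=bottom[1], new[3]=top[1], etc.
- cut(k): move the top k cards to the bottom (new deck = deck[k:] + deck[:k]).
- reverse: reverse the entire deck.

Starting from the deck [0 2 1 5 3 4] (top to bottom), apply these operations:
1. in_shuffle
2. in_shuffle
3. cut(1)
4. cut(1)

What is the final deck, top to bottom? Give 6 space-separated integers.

Answer: 4 0 1 3 2 5

Derivation:
After op 1 (in_shuffle): [5 0 3 2 4 1]
After op 2 (in_shuffle): [2 5 4 0 1 3]
After op 3 (cut(1)): [5 4 0 1 3 2]
After op 4 (cut(1)): [4 0 1 3 2 5]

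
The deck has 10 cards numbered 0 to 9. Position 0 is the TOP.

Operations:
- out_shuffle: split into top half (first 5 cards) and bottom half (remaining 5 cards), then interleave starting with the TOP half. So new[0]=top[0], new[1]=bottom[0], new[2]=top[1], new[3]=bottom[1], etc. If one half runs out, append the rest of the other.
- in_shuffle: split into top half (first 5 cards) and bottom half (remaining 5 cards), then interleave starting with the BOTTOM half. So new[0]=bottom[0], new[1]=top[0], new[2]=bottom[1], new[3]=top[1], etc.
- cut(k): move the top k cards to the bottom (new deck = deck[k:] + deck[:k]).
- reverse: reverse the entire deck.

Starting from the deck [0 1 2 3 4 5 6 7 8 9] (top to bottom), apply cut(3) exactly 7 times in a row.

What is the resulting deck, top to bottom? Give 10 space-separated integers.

After op 1 (cut(3)): [3 4 5 6 7 8 9 0 1 2]
After op 2 (cut(3)): [6 7 8 9 0 1 2 3 4 5]
After op 3 (cut(3)): [9 0 1 2 3 4 5 6 7 8]
After op 4 (cut(3)): [2 3 4 5 6 7 8 9 0 1]
After op 5 (cut(3)): [5 6 7 8 9 0 1 2 3 4]
After op 6 (cut(3)): [8 9 0 1 2 3 4 5 6 7]
After op 7 (cut(3)): [1 2 3 4 5 6 7 8 9 0]

Answer: 1 2 3 4 5 6 7 8 9 0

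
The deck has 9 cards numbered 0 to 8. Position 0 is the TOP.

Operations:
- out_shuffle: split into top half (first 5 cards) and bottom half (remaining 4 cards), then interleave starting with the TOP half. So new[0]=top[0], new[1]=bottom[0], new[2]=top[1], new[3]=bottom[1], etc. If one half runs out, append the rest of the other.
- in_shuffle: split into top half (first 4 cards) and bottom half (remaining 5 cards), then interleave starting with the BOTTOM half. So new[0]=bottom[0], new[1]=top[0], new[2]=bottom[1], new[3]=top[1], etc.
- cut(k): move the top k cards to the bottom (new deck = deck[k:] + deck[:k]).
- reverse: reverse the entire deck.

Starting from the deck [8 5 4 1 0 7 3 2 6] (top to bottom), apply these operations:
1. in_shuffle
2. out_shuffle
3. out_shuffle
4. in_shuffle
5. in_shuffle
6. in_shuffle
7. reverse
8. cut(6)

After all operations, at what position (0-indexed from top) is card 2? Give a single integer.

Answer: 1

Derivation:
After op 1 (in_shuffle): [0 8 7 5 3 4 2 1 6]
After op 2 (out_shuffle): [0 4 8 2 7 1 5 6 3]
After op 3 (out_shuffle): [0 1 4 5 8 6 2 3 7]
After op 4 (in_shuffle): [8 0 6 1 2 4 3 5 7]
After op 5 (in_shuffle): [2 8 4 0 3 6 5 1 7]
After op 6 (in_shuffle): [3 2 6 8 5 4 1 0 7]
After op 7 (reverse): [7 0 1 4 5 8 6 2 3]
After op 8 (cut(6)): [6 2 3 7 0 1 4 5 8]
Card 2 is at position 1.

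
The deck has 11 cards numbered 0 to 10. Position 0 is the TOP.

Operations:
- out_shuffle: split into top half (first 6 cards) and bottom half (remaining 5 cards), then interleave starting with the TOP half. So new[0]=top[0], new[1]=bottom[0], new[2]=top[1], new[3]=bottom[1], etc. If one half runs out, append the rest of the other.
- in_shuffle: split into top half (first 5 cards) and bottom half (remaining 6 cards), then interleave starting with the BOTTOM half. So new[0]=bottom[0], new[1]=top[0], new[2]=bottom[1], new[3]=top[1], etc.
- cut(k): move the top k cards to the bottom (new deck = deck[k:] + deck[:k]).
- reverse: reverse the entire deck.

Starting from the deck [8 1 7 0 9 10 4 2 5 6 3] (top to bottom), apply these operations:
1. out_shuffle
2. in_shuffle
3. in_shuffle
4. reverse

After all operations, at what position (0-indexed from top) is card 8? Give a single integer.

Answer: 7

Derivation:
After op 1 (out_shuffle): [8 4 1 2 7 5 0 6 9 3 10]
After op 2 (in_shuffle): [5 8 0 4 6 1 9 2 3 7 10]
After op 3 (in_shuffle): [1 5 9 8 2 0 3 4 7 6 10]
After op 4 (reverse): [10 6 7 4 3 0 2 8 9 5 1]
Card 8 is at position 7.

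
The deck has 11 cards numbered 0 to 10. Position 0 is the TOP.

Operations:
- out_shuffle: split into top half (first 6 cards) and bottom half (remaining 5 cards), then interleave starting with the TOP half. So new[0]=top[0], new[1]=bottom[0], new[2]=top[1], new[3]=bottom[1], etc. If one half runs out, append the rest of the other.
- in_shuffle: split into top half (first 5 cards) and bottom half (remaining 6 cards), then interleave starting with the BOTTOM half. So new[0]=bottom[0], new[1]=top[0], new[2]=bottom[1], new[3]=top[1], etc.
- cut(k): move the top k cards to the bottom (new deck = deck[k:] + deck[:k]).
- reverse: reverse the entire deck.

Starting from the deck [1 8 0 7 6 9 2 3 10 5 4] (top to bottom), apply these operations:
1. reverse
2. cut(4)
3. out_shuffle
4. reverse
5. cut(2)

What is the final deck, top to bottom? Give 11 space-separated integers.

After op 1 (reverse): [4 5 10 3 2 9 6 7 0 8 1]
After op 2 (cut(4)): [2 9 6 7 0 8 1 4 5 10 3]
After op 3 (out_shuffle): [2 1 9 4 6 5 7 10 0 3 8]
After op 4 (reverse): [8 3 0 10 7 5 6 4 9 1 2]
After op 5 (cut(2)): [0 10 7 5 6 4 9 1 2 8 3]

Answer: 0 10 7 5 6 4 9 1 2 8 3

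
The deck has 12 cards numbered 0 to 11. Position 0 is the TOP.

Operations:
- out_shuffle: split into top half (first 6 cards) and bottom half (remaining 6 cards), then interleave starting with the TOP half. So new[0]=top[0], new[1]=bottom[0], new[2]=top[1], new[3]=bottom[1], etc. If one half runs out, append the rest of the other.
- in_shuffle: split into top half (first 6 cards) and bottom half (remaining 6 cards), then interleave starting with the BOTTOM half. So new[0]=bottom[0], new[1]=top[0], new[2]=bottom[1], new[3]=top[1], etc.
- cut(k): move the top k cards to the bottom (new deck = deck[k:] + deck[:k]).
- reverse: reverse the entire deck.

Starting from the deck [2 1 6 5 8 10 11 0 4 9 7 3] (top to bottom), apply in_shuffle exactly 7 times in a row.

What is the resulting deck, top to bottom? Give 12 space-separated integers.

After op 1 (in_shuffle): [11 2 0 1 4 6 9 5 7 8 3 10]
After op 2 (in_shuffle): [9 11 5 2 7 0 8 1 3 4 10 6]
After op 3 (in_shuffle): [8 9 1 11 3 5 4 2 10 7 6 0]
After op 4 (in_shuffle): [4 8 2 9 10 1 7 11 6 3 0 5]
After op 5 (in_shuffle): [7 4 11 8 6 2 3 9 0 10 5 1]
After op 6 (in_shuffle): [3 7 9 4 0 11 10 8 5 6 1 2]
After op 7 (in_shuffle): [10 3 8 7 5 9 6 4 1 0 2 11]

Answer: 10 3 8 7 5 9 6 4 1 0 2 11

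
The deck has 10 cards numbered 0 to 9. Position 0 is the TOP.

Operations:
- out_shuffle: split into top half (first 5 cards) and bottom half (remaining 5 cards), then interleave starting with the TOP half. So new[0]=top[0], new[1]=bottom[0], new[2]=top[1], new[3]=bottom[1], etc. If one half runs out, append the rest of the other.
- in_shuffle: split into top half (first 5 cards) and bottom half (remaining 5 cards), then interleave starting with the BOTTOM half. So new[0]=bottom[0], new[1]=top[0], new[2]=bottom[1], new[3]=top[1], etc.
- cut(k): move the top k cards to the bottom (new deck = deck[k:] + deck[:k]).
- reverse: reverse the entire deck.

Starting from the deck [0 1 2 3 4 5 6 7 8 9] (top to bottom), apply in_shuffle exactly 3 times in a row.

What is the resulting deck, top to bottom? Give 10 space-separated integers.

After op 1 (in_shuffle): [5 0 6 1 7 2 8 3 9 4]
After op 2 (in_shuffle): [2 5 8 0 3 6 9 1 4 7]
After op 3 (in_shuffle): [6 2 9 5 1 8 4 0 7 3]

Answer: 6 2 9 5 1 8 4 0 7 3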